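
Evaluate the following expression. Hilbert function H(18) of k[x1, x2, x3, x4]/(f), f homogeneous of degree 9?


C(21,3)-C(12,3)=1330-220=1110


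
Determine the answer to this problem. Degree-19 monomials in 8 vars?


C(d+n-1,n-1)=C(26,7)=657800


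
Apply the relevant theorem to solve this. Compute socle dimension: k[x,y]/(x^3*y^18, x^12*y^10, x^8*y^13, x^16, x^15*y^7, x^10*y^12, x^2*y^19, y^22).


Socle = ann(m) = span of standard monomials u with x*u, y*u in I (staircase corners).
Minimal generators: x^16, x^15*y^7, x^12*y^10, x^10*y^12, x^8*y^13, x^3*y^18, x^2*y^19, y^22
Corners: xy^21, x^2y^18, x^7y^17, x^9y^12, x^11y^11, x^14y^9, x^15y^6
Socle dim=7


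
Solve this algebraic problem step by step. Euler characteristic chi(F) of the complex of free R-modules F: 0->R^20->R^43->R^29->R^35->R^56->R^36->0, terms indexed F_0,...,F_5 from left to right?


chi = sum (-1)^i * rank:
(-1)^0*20=20
(-1)^1*43=-43
(-1)^2*29=29
(-1)^3*35=-35
(-1)^4*56=56
(-1)^5*36=-36
chi=-9


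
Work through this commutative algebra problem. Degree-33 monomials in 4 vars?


C(d+n-1,n-1)=C(36,3)=7140


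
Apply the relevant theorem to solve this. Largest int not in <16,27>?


gcd(16,27)=1 => F=ab-a-b=16*27-16-27=432-43=389


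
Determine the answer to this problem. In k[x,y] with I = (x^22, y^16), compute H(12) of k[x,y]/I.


k[x,y], I = (x^22, y^16), d = 12
Need i < 22 and d-i < 16.
Range: 0 <= i <= 12.
H(12) = 13


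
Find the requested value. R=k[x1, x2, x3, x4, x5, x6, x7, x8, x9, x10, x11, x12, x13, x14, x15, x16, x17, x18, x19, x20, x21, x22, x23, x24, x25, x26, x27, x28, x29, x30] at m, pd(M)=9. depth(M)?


pd+depth=depth(R)=30
depth=30-9=21


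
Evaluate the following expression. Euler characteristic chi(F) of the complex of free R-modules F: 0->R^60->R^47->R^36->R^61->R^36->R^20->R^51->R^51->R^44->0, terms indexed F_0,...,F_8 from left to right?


chi = sum (-1)^i * rank:
(-1)^0*60=60
(-1)^1*47=-47
(-1)^2*36=36
(-1)^3*61=-61
(-1)^4*36=36
(-1)^5*20=-20
(-1)^6*51=51
(-1)^7*51=-51
(-1)^8*44=44
chi=48


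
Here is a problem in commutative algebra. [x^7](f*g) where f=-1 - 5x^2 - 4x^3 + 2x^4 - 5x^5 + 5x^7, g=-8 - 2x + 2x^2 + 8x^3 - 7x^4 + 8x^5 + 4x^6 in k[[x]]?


[x^7] = sum a_i*b_j, i+j=7
  -5*8=-40
  -4*-7=28
  2*8=16
  -5*2=-10
  5*-8=-40
Sum=-46


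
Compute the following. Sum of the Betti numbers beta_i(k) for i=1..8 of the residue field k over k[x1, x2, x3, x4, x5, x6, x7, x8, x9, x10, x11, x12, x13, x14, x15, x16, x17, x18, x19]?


Koszul resolution: beta_i(k)=C(n,i), n=19
C(19,1)=19, C(19,2)=171, C(19,3)=969, C(19,4)=3876, C(19,5)=11628, C(19,6)=27132, C(19,7)=50388, C(19,8)=75582
Sum=169765


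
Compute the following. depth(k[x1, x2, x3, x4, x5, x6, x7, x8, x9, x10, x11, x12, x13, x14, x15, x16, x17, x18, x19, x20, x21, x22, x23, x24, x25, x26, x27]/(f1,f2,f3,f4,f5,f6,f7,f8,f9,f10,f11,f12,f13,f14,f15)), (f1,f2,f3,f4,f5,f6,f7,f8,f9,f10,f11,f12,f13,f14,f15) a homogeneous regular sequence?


depth(R)=27
depth(R/I)=27-15=12


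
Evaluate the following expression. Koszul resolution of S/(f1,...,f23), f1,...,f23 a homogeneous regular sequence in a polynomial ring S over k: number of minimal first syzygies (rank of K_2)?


Regular sequence => Koszul complex is the minimal free resolution.
Syz_1 minimally generated by Koszul relations f_i*e_j - f_j*e_i (i<j): mu(Syz_1) = beta_2 = C(m,2) = m(m-1)/2
m=23
23*22/2 = 253


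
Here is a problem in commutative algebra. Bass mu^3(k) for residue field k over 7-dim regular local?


C(n,i)=C(7,3)=35


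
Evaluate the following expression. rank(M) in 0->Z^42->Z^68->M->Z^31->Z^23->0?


Alt sum=0:
(-1)^0*42 + (-1)^1*68 + (-1)^2*? + (-1)^3*31 + (-1)^4*23=0
rank(M)=34


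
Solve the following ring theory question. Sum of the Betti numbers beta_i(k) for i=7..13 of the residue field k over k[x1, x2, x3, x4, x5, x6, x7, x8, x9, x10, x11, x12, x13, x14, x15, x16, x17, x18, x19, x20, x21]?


Koszul resolution: beta_i(k)=C(n,i), n=21
C(21,7)=116280, C(21,8)=203490, C(21,9)=293930, C(21,10)=352716, C(21,11)=352716, C(21,12)=293930, C(21,13)=203490
Sum=1816552


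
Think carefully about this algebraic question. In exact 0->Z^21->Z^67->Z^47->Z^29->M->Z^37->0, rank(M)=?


Alt sum=0:
(-1)^0*21 + (-1)^1*67 + (-1)^2*47 + (-1)^3*29 + (-1)^4*? + (-1)^5*37=0
rank(M)=65


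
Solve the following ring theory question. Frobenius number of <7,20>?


gcd(7,20)=1 => F=ab-a-b=7*20-7-20=140-27=113


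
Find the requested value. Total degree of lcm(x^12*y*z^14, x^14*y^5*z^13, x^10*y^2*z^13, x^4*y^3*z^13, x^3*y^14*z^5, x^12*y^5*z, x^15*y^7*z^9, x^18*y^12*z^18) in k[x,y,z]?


lcm = componentwise max:
x: max(12,14,10,4,3,12,15,18)=18
y: max(1,5,2,3,14,5,7,12)=14
z: max(14,13,13,13,5,1,9,18)=18
Total=18+14+18=50


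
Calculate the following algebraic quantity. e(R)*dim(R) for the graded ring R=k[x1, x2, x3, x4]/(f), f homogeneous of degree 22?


e(R)=deg(f)=22, dim(R)=4-1=3
e*dim=22*3=66


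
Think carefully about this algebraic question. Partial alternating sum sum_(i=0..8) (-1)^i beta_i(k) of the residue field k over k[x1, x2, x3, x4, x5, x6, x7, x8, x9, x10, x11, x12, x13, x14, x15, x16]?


Koszul resolution: beta_i(k)=C(n,i), n=16
sum_(i=0..p) (-1)^i C(n,i) = (-1)^p C(n-1,p)
(-1)^8*C(15,8) = (-1)^8*6435 = 6435


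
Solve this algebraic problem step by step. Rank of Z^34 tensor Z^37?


rank(M(x)N) = rank(M)*rank(N)
34*37 = 1258


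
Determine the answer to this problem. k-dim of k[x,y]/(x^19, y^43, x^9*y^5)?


k[x,y]/I, I = (x^19, y^43, x^9*y^5)
Rect: 19x43=817. Corner: (19-9)x(43-5)=380.
dim = 817-380 = 437


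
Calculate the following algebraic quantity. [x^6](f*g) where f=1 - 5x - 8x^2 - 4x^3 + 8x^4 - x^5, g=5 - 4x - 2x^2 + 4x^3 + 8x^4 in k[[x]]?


[x^6] = sum a_i*b_j, i+j=6
  -8*8=-64
  -4*4=-16
  8*-2=-16
  -1*-4=4
Sum=-92


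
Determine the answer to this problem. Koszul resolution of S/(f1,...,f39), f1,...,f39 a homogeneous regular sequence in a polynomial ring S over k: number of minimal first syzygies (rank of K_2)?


Regular sequence => Koszul complex is the minimal free resolution.
Syz_1 minimally generated by Koszul relations f_i*e_j - f_j*e_i (i<j): mu(Syz_1) = beta_2 = C(m,2) = m(m-1)/2
m=39
39*38/2 = 741


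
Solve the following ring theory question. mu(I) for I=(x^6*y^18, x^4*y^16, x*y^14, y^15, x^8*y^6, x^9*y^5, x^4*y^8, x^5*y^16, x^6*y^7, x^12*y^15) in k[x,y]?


Remove redundant (divisible by others).
x^12*y^15 redundant.
x^6*y^18 redundant.
x^4*y^16 redundant.
x^5*y^16 redundant.
Min: x^9*y^5, x^8*y^6, x^6*y^7, x^4*y^8, x*y^14, y^15
Count=6


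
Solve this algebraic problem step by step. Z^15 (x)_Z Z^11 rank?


rank(M(x)N) = rank(M)*rank(N)
15*11 = 165


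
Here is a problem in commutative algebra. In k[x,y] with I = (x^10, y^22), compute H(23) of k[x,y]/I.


k[x,y], I = (x^10, y^22), d = 23
Need i < 10 and d-i < 22.
Range: 2 <= i <= 9.
H(23) = 8


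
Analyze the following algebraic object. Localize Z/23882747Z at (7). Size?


7-primary part: 23882747=7^7*29
Size=7^7=823543


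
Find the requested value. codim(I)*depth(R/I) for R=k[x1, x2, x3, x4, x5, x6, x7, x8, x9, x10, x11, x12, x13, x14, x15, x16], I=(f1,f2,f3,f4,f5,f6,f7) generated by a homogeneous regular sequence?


codim=7, depth=dim(R/I)=16-7=9
Product=7*9=63


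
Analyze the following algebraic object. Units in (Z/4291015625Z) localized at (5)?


Local ring = Z/1953125Z.
phi(1953125) = 5^8*(5-1) = 1562500


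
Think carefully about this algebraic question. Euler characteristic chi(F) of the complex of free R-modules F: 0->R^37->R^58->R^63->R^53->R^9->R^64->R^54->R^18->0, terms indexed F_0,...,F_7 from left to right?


chi = sum (-1)^i * rank:
(-1)^0*37=37
(-1)^1*58=-58
(-1)^2*63=63
(-1)^3*53=-53
(-1)^4*9=9
(-1)^5*64=-64
(-1)^6*54=54
(-1)^7*18=-18
chi=-30


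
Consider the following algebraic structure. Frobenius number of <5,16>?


gcd(5,16)=1 => F=ab-a-b=5*16-5-16=80-21=59


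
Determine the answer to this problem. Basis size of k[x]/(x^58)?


Basis: 1,x,...,x^57
dim=58


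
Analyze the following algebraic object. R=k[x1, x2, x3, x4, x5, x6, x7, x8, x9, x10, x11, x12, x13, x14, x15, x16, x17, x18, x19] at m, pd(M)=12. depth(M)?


pd+depth=depth(R)=19
depth=19-12=7


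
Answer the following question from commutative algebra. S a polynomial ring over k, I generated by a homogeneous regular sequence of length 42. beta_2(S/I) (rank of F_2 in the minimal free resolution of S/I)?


Regular sequence => Koszul complex is the minimal free resolution.
Syz_1 minimally generated by Koszul relations f_i*e_j - f_j*e_i (i<j): mu(Syz_1) = beta_2 = C(m,2) = m(m-1)/2
m=42
42*41/2 = 861


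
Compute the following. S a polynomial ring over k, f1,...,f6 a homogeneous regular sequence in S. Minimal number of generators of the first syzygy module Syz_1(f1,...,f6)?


Regular sequence => Koszul complex is the minimal free resolution.
Syz_1 minimally generated by Koszul relations f_i*e_j - f_j*e_i (i<j): mu(Syz_1) = beta_2 = C(m,2) = m(m-1)/2
m=6
6*5/2 = 15


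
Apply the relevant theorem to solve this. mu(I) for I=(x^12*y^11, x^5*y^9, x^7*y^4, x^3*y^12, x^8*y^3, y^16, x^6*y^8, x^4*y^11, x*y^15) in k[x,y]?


Remove redundant (divisible by others).
x^12*y^11 redundant.
Min: x^8*y^3, x^7*y^4, x^6*y^8, x^5*y^9, x^4*y^11, x^3*y^12, x*y^15, y^16
Count=8


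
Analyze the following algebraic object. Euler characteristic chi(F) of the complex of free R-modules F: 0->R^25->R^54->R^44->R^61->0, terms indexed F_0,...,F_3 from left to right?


chi = sum (-1)^i * rank:
(-1)^0*25=25
(-1)^1*54=-54
(-1)^2*44=44
(-1)^3*61=-61
chi=-46


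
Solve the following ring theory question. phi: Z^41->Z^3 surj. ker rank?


rank(ker) = 41-3 = 38


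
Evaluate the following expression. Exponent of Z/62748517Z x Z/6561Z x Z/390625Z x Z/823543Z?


Exponent = lcm of the cyclic orders; pairwise coprime => product.
13^7*3^8*5^8*7^7=62748517*6561*390625*823543=132440197187629332421875


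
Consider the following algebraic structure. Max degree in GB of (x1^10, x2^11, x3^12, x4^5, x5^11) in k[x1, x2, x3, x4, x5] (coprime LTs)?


Pure powers, coprime LTs => already GB.
Degrees: 10, 11, 12, 5, 11
Max=12


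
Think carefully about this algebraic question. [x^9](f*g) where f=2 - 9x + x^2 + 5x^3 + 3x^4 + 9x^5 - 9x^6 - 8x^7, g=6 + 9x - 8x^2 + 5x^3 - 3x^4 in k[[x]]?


[x^9] = sum a_i*b_j, i+j=9
  9*-3=-27
  -9*5=-45
  -8*-8=64
Sum=-8


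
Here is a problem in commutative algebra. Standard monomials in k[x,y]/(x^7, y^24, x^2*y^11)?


k[x,y]/I, I = (x^7, y^24, x^2*y^11)
Rect: 7x24=168. Corner: (7-2)x(24-11)=65.
dim = 168-65 = 103


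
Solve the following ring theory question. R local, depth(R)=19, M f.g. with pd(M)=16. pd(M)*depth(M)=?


pd+depth=19
depth=19-16=3
pd*depth=16*3=48


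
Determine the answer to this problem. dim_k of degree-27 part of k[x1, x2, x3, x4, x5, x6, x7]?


C(d+n-1,n-1)=C(33,6)=1107568


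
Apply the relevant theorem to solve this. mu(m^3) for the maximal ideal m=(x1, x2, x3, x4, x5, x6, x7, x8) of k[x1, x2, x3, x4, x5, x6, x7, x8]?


Graded Nakayama: mu(m^d) = dim_k (m^d/m^(d+1)) = #degree-3 monomials in 8 vars
C(n+d-1,d)=C(10,3)=120


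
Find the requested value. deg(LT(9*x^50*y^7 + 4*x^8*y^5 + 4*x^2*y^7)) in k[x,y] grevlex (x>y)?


LT: 9*x^50*y^7
deg_x=50, deg_y=7
Total=50+7=57


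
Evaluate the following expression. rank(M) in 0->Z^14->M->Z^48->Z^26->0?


Alt sum=0:
(-1)^0*14 + (-1)^1*? + (-1)^2*48 + (-1)^3*26=0
rank(M)=36


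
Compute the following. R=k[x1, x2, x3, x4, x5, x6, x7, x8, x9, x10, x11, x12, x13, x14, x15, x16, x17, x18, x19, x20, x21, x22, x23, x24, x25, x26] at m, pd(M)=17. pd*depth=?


pd+depth=26
depth=26-17=9
pd*depth=17*9=153


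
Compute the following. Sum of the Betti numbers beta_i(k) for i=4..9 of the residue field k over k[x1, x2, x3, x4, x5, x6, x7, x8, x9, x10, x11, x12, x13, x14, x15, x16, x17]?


Koszul resolution: beta_i(k)=C(n,i), n=17
C(17,4)=2380, C(17,5)=6188, C(17,6)=12376, C(17,7)=19448, C(17,8)=24310, C(17,9)=24310
Sum=89012


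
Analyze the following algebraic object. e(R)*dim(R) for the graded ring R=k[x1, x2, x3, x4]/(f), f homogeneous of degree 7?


e(R)=deg(f)=7, dim(R)=4-1=3
e*dim=7*3=21


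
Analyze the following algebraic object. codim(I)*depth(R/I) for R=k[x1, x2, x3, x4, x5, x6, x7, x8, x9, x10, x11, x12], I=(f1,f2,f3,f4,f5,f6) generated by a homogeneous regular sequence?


codim=6, depth=dim(R/I)=12-6=6
Product=6*6=36


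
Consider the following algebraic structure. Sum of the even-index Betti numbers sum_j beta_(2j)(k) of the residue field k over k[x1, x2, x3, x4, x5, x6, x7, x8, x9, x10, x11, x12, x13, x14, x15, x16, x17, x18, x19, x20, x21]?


Koszul resolution: beta_i(k)=C(n,i), n=21
sum_even C(21,i) = 2^(n-1) = 2^20 = 1048576


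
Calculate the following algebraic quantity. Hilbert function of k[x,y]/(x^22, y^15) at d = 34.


k[x,y], I = (x^22, y^15), d = 34
Need i < 22 and d-i < 15.
Range: 20 <= i <= 21.
H(34) = 2


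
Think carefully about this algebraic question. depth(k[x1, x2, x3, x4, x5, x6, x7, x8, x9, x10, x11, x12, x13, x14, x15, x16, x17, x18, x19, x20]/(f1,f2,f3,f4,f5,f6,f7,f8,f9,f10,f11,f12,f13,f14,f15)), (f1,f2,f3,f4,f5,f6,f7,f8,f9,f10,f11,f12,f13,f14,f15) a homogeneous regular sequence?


depth(R)=20
depth(R/I)=20-15=5


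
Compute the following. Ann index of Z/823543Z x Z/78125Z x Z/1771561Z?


Exponent = lcm of the cyclic orders; pairwise coprime => product.
7^7*5^7*11^6=823543*78125*1771561=113980989111171875


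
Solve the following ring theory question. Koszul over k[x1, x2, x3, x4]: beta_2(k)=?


C(n,i)=C(4,2)=6


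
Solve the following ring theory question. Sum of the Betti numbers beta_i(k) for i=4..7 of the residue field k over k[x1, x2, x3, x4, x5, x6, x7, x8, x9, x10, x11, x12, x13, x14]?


Koszul resolution: beta_i(k)=C(n,i), n=14
C(14,4)=1001, C(14,5)=2002, C(14,6)=3003, C(14,7)=3432
Sum=9438


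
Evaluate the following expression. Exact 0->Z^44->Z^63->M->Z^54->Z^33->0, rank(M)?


Alt sum=0:
(-1)^0*44 + (-1)^1*63 + (-1)^2*? + (-1)^3*54 + (-1)^4*33=0
rank(M)=40


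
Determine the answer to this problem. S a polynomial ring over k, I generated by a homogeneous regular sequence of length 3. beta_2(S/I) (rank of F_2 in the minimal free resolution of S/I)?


Regular sequence => Koszul complex is the minimal free resolution.
Syz_1 minimally generated by Koszul relations f_i*e_j - f_j*e_i (i<j): mu(Syz_1) = beta_2 = C(m,2) = m(m-1)/2
m=3
3*2/2 = 3


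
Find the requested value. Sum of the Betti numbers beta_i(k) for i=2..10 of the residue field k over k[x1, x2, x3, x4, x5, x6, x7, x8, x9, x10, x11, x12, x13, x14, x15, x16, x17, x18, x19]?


Koszul resolution: beta_i(k)=C(n,i), n=19
C(19,2)=171, C(19,3)=969, C(19,4)=3876, C(19,5)=11628, C(19,6)=27132, C(19,7)=50388, C(19,8)=75582, C(19,9)=92378, C(19,10)=92378
Sum=354502


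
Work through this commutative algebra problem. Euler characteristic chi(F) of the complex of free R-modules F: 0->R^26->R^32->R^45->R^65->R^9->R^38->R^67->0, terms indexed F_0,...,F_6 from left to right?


chi = sum (-1)^i * rank:
(-1)^0*26=26
(-1)^1*32=-32
(-1)^2*45=45
(-1)^3*65=-65
(-1)^4*9=9
(-1)^5*38=-38
(-1)^6*67=67
chi=12


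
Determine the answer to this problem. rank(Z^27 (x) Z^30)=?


rank(M(x)N) = rank(M)*rank(N)
27*30 = 810


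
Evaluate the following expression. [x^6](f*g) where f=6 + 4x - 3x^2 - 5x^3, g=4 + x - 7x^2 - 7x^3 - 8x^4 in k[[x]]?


[x^6] = sum a_i*b_j, i+j=6
  -3*-8=24
  -5*-7=35
Sum=59


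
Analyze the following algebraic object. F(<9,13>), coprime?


gcd(9,13)=1 => F=ab-a-b=9*13-9-13=117-22=95


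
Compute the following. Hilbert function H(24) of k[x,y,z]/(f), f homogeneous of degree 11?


C(26,2)-C(15,2)=325-105=220


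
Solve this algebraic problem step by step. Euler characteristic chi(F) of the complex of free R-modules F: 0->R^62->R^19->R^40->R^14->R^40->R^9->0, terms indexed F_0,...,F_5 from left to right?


chi = sum (-1)^i * rank:
(-1)^0*62=62
(-1)^1*19=-19
(-1)^2*40=40
(-1)^3*14=-14
(-1)^4*40=40
(-1)^5*9=-9
chi=100


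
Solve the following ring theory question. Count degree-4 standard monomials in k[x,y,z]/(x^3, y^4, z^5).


Need i<3, j<4, k<5 with i+j+k=4.
For each i, j ranges over max(0,4-i-4)..min(3,4-i):
  i=0: j in [0,3] -> 4
  i=1: j in [0,3] -> 4
  i=2: j in [0,2] -> 3
H(4) = 4+4+3 = 11


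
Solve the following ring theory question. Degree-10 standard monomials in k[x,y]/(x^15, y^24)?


k[x,y], I = (x^15, y^24), d = 10
Need i < 15 and d-i < 24.
Range: 0 <= i <= 10.
H(10) = 11


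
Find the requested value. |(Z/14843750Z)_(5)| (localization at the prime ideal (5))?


5-primary part: 14843750=5^8*38
Size=5^8=390625


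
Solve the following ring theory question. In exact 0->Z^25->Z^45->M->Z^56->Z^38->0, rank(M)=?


Alt sum=0:
(-1)^0*25 + (-1)^1*45 + (-1)^2*? + (-1)^3*56 + (-1)^4*38=0
rank(M)=38


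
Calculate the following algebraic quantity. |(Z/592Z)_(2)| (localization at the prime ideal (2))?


2-primary part: 592=2^4*37
Size=2^4=16


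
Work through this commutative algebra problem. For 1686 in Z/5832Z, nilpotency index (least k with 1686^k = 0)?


1686^k mod 5832:
k=1: 1686
k=2: 2412
k=3: 1728
k=4: 3240
k=5: 3888
k=6: 0
First zero at k = 6


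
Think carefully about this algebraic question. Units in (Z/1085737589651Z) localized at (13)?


Local ring = Z/815730721Z.
phi(815730721) = 13^7*(13-1) = 752982204


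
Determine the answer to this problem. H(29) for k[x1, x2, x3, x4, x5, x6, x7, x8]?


C(d+n-1,n-1)=C(36,7)=8347680


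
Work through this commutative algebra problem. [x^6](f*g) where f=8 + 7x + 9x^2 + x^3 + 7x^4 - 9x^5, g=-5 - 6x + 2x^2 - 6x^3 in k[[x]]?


[x^6] = sum a_i*b_j, i+j=6
  1*-6=-6
  7*2=14
  -9*-6=54
Sum=62


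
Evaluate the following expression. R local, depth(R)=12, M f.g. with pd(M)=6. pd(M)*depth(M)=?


pd+depth=12
depth=12-6=6
pd*depth=6*6=36


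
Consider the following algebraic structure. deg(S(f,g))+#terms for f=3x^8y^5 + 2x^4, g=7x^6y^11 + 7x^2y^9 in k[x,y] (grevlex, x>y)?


LT(f)=3x^8y^5, LT(g)=7x^6y^11
lcm(LM)=x^8y^11
S(f,g) (scaled by 21 to clear denominators) = 7y^6*f - 3x^2*g = -21x^4y^9 + 14x^4y^6
2 terms, deg 13.
13+2=15


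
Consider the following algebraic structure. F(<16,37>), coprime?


gcd(16,37)=1 => F=ab-a-b=16*37-16-37=592-53=539


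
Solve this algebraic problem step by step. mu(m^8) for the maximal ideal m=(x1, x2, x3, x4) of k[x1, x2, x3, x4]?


Graded Nakayama: mu(m^d) = dim_k (m^d/m^(d+1)) = #degree-8 monomials in 4 vars
C(n+d-1,d)=C(11,8)=165


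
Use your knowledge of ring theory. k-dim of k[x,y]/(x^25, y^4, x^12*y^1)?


k[x,y]/I, I = (x^25, y^4, x^12*y^1)
Rect: 25x4=100. Corner: (25-12)x(4-1)=39.
dim = 100-39 = 61


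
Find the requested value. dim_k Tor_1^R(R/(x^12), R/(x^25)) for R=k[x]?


Tor_1(R/I,R/J)=(I cap J)/IJ=(x^25)/(x^37)
dim=37-25=min(12,25)=12


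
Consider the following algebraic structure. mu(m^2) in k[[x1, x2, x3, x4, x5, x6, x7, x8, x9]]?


C(n+d-1,d)=C(10,2)=45


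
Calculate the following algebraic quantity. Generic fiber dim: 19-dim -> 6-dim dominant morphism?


dim(fiber)=dim(X)-dim(Y)=19-6=13


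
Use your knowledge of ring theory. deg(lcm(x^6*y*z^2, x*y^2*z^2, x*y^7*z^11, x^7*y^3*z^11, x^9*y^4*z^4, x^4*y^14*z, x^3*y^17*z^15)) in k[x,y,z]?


lcm = componentwise max:
x: max(6,1,1,7,9,4,3)=9
y: max(1,2,7,3,4,14,17)=17
z: max(2,2,11,11,4,1,15)=15
Total=9+17+15=41


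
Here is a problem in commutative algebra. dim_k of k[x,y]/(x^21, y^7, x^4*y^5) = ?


k[x,y]/I, I = (x^21, y^7, x^4*y^5)
Rect: 21x7=147. Corner: (21-4)x(7-5)=34.
dim = 147-34 = 113


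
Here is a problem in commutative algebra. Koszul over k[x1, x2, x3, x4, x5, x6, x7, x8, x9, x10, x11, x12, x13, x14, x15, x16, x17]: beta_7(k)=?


C(n,i)=C(17,7)=19448


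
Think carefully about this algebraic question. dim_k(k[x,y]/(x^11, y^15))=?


Basis: x^i*y^j, i<11, j<15
11*15=165


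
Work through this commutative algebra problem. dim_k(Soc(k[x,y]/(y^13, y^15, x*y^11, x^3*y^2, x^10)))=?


Socle = ann(m) = span of standard monomials u with x*u, y*u in I (staircase corners).
Redundant generators: y^15
Minimal generators: x^10, x^3*y^2, x*y^11, y^13
Corners: y^12, x^2y^10, x^9y
Socle dim=3


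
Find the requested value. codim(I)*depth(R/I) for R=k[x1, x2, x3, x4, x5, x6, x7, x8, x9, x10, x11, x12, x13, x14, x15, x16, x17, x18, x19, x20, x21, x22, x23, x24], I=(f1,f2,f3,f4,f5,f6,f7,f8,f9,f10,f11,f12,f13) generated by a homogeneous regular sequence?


codim=13, depth=dim(R/I)=24-13=11
Product=13*11=143


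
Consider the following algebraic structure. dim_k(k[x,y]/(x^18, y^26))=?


Basis: x^i*y^j, i<18, j<26
18*26=468


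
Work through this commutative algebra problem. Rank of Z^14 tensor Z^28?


rank(M(x)N) = rank(M)*rank(N)
14*28 = 392


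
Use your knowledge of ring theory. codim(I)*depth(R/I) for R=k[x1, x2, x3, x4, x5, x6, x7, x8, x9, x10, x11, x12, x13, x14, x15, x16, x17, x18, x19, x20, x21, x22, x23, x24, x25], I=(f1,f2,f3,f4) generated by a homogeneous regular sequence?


codim=4, depth=dim(R/I)=25-4=21
Product=4*21=84


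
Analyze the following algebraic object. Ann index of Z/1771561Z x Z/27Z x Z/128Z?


Exponent = lcm of the cyclic orders; pairwise coprime => product.
11^6*3^3*2^7=1771561*27*128=6122514816


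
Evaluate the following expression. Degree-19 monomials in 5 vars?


C(d+n-1,n-1)=C(23,4)=8855


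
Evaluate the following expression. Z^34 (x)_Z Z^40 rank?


rank(M(x)N) = rank(M)*rank(N)
34*40 = 1360


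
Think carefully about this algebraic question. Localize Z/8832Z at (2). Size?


2-primary part: 8832=2^7*69
Size=2^7=128


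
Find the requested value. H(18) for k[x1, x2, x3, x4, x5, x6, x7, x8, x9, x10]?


C(d+n-1,n-1)=C(27,9)=4686825


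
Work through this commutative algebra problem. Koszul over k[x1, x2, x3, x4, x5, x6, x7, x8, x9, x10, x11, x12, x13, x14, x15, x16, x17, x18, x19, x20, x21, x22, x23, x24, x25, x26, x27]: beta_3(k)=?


C(n,i)=C(27,3)=2925


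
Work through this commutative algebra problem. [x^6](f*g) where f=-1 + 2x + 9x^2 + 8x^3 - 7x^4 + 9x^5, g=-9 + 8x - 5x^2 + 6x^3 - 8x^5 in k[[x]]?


[x^6] = sum a_i*b_j, i+j=6
  2*-8=-16
  8*6=48
  -7*-5=35
  9*8=72
Sum=139


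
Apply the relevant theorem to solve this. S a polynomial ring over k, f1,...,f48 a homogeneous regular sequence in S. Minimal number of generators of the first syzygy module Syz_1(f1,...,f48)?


Regular sequence => Koszul complex is the minimal free resolution.
Syz_1 minimally generated by Koszul relations f_i*e_j - f_j*e_i (i<j): mu(Syz_1) = beta_2 = C(m,2) = m(m-1)/2
m=48
48*47/2 = 1128


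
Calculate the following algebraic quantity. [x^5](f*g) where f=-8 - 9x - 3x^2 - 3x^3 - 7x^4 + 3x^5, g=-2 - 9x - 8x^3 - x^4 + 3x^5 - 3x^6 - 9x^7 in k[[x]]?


[x^5] = sum a_i*b_j, i+j=5
  -8*3=-24
  -9*-1=9
  -3*-8=24
  -7*-9=63
  3*-2=-6
Sum=66


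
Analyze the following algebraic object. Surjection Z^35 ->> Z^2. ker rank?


rank(ker) = 35-2 = 33


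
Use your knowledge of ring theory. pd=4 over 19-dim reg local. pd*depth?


pd+depth=19
depth=19-4=15
pd*depth=4*15=60


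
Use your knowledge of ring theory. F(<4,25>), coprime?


gcd(4,25)=1 => F=ab-a-b=4*25-4-25=100-29=71


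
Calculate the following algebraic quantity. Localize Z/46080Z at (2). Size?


2-primary part: 46080=2^10*45
Size=2^10=1024


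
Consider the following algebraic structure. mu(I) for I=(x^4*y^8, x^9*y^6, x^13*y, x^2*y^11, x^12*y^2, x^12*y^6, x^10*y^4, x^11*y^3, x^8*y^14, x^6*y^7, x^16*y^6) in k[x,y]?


Remove redundant (divisible by others).
x^16*y^6 redundant.
x^12*y^6 redundant.
x^8*y^14 redundant.
Min: x^13*y, x^12*y^2, x^11*y^3, x^10*y^4, x^9*y^6, x^6*y^7, x^4*y^8, x^2*y^11
Count=8


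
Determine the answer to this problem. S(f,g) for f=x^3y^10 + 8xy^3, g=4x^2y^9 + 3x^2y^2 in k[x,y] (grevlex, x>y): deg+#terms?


LT(f)=x^3y^10, LT(g)=4x^2y^9
lcm(LM)=x^3y^10
S(f,g) (scaled by 4 to clear denominators) = 4*f - xy*g = -3x^3y^3 + 32xy^3
2 terms, deg 6.
6+2=8


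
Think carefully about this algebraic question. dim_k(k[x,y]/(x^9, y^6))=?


Basis: x^i*y^j, i<9, j<6
9*6=54


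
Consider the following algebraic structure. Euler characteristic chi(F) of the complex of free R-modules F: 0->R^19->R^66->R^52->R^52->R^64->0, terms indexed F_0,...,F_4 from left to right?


chi = sum (-1)^i * rank:
(-1)^0*19=19
(-1)^1*66=-66
(-1)^2*52=52
(-1)^3*52=-52
(-1)^4*64=64
chi=17


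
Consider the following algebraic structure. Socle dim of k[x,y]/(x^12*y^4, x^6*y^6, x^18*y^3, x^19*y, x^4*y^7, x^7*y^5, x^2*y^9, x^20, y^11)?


Socle = ann(m) = span of standard monomials u with x*u, y*u in I (staircase corners).
Minimal generators: x^20, x^19*y, x^18*y^3, x^12*y^4, x^7*y^5, x^6*y^6, x^4*y^7, x^2*y^9, y^11
Corners: xy^10, x^3y^8, x^5y^6, x^6y^5, x^11y^4, x^17y^3, x^18y^2, x^19
Socle dim=8


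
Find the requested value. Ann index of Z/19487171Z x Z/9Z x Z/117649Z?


Exponent = lcm of the cyclic orders; pairwise coprime => product.
11^7*3^2*7^6=19487171*9*117649=20633815628811


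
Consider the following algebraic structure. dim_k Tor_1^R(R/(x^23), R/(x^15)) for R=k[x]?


Tor_1(R/I,R/J)=(I cap J)/IJ=(x^23)/(x^38)
dim=38-23=min(23,15)=15


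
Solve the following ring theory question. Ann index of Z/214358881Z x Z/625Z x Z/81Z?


Exponent = lcm of the cyclic orders; pairwise coprime => product.
11^8*5^4*3^4=214358881*625*81=10851918350625


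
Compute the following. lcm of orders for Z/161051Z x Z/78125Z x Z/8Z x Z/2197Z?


Exponent = lcm of the cyclic orders; pairwise coprime => product.
11^5*5^7*2^3*13^3=161051*78125*8*2197=221143154375000


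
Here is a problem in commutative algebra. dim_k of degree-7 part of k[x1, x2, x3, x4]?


C(d+n-1,n-1)=C(10,3)=120


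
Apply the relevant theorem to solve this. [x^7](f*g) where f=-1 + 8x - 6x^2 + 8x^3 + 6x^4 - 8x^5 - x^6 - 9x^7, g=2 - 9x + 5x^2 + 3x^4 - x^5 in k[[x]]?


[x^7] = sum a_i*b_j, i+j=7
  -6*-1=6
  8*3=24
  -8*5=-40
  -1*-9=9
  -9*2=-18
Sum=-19


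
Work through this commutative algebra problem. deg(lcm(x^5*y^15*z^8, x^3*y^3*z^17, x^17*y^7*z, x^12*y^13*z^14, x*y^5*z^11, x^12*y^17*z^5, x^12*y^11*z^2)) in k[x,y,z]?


lcm = componentwise max:
x: max(5,3,17,12,1,12,12)=17
y: max(15,3,7,13,5,17,11)=17
z: max(8,17,1,14,11,5,2)=17
Total=17+17+17=51


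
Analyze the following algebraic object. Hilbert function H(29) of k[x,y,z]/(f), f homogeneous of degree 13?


C(31,2)-C(18,2)=465-153=312


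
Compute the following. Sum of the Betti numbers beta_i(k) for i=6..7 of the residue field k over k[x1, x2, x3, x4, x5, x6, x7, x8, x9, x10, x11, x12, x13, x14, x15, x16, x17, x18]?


Koszul resolution: beta_i(k)=C(n,i), n=18
C(18,6)=18564, C(18,7)=31824
Sum=50388


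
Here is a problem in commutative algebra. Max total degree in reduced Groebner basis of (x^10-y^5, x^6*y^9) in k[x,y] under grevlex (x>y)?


LT(f1)=x^10, LT(f2)=x^6y^9, lcm=x^10y^9
S(f1,f2) = y^9*f1 - x^4*f2 = -y^14
Reduced GB = {f1, f2, y^14}; degrees 10, 15, 14
Max = 15


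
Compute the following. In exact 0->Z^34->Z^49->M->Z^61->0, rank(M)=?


Alt sum=0:
(-1)^0*34 + (-1)^1*49 + (-1)^2*? + (-1)^3*61=0
rank(M)=76


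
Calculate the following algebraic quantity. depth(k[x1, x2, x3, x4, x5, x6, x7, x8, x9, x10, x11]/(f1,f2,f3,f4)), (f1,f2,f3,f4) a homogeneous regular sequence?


depth(R)=11
depth(R/I)=11-4=7


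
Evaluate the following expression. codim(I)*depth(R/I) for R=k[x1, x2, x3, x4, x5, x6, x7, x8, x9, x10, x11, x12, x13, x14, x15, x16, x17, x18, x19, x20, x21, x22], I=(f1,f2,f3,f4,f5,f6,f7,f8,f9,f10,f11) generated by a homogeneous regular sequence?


codim=11, depth=dim(R/I)=22-11=11
Product=11*11=121


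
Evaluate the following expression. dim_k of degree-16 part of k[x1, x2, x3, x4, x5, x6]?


C(d+n-1,n-1)=C(21,5)=20349


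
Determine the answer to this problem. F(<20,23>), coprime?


gcd(20,23)=1 => F=ab-a-b=20*23-20-23=460-43=417


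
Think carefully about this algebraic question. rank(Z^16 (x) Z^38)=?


rank(M(x)N) = rank(M)*rank(N)
16*38 = 608


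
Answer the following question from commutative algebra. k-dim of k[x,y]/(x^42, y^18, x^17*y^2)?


k[x,y]/I, I = (x^42, y^18, x^17*y^2)
Rect: 42x18=756. Corner: (42-17)x(18-2)=400.
dim = 756-400 = 356


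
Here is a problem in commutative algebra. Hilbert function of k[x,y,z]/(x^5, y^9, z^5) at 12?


Need i<5, j<9, k<5 with i+j+k=12.
For each i, j ranges over max(0,12-i-4)..min(8,12-i):
  i=0: j in [8,8] -> 1
  i=1: j in [7,8] -> 2
  i=2: j in [6,8] -> 3
  i=3: j in [5,8] -> 4
  i=4: j in [4,8] -> 5
H(12) = 1+2+3+4+5 = 15


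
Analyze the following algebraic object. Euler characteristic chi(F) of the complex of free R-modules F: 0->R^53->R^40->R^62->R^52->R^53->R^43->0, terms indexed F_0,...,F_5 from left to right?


chi = sum (-1)^i * rank:
(-1)^0*53=53
(-1)^1*40=-40
(-1)^2*62=62
(-1)^3*52=-52
(-1)^4*53=53
(-1)^5*43=-43
chi=33


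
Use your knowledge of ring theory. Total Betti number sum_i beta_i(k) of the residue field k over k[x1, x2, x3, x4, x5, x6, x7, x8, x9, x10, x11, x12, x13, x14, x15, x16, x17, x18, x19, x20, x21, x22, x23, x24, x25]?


Koszul resolution: beta_i(k)=C(n,i), n=25
sum_i C(25,i) = 2^25 = 33554432


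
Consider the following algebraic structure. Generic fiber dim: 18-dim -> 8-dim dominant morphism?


dim(fiber)=dim(X)-dim(Y)=18-8=10


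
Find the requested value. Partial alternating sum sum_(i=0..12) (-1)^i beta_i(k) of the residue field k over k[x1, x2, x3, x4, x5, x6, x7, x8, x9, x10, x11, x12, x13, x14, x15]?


Koszul resolution: beta_i(k)=C(n,i), n=15
sum_(i=0..p) (-1)^i C(n,i) = (-1)^p C(n-1,p)
(-1)^12*C(14,12) = (-1)^12*91 = 91


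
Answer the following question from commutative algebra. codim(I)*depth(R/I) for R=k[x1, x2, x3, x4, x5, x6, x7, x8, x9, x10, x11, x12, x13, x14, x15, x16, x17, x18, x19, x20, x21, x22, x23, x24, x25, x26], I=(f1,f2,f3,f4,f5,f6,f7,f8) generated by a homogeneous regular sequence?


codim=8, depth=dim(R/I)=26-8=18
Product=8*18=144


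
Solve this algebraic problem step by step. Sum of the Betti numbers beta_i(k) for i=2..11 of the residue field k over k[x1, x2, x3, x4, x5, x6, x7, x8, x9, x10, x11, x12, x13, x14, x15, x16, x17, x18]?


Koszul resolution: beta_i(k)=C(n,i), n=18
C(18,2)=153, C(18,3)=816, C(18,4)=3060, C(18,5)=8568, C(18,6)=18564, C(18,7)=31824, C(18,8)=43758, C(18,9)=48620, C(18,10)=43758, C(18,11)=31824
Sum=230945


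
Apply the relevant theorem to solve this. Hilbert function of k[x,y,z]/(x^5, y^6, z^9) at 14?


Need i<5, j<6, k<9 with i+j+k=14.
For each i, j ranges over max(0,14-i-8)..min(5,14-i):
  i=0: j in [6,5] -> 0
  i=1: j in [5,5] -> 1
  i=2: j in [4,5] -> 2
  i=3: j in [3,5] -> 3
  i=4: j in [2,5] -> 4
H(14) = 0+1+2+3+4 = 10


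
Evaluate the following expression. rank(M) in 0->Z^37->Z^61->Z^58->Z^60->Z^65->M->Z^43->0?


Alt sum=0:
(-1)^0*37 + (-1)^1*61 + (-1)^2*58 + (-1)^3*60 + (-1)^4*65 + (-1)^5*? + (-1)^6*43=0
rank(M)=82


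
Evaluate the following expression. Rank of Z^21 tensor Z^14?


rank(M(x)N) = rank(M)*rank(N)
21*14 = 294


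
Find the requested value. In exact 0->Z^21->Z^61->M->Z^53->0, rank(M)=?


Alt sum=0:
(-1)^0*21 + (-1)^1*61 + (-1)^2*? + (-1)^3*53=0
rank(M)=93


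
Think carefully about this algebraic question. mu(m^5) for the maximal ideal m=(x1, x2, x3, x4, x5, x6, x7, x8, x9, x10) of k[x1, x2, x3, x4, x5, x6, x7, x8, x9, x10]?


Graded Nakayama: mu(m^d) = dim_k (m^d/m^(d+1)) = #degree-5 monomials in 10 vars
C(n+d-1,d)=C(14,5)=2002


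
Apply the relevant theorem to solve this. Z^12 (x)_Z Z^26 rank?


rank(M(x)N) = rank(M)*rank(N)
12*26 = 312


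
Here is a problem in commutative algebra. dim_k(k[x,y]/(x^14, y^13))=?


Basis: x^i*y^j, i<14, j<13
14*13=182


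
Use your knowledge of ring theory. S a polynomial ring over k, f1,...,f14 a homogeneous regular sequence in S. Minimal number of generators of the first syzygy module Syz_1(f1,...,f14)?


Regular sequence => Koszul complex is the minimal free resolution.
Syz_1 minimally generated by Koszul relations f_i*e_j - f_j*e_i (i<j): mu(Syz_1) = beta_2 = C(m,2) = m(m-1)/2
m=14
14*13/2 = 91


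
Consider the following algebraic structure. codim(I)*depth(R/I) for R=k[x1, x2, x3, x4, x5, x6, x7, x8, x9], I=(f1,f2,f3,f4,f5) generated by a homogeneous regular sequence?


codim=5, depth=dim(R/I)=9-5=4
Product=5*4=20


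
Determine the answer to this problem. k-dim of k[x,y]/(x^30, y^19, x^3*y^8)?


k[x,y]/I, I = (x^30, y^19, x^3*y^8)
Rect: 30x19=570. Corner: (30-3)x(19-8)=297.
dim = 570-297 = 273


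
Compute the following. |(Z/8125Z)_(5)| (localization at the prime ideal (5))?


5-primary part: 8125=5^4*13
Size=5^4=625


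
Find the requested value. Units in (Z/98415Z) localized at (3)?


Local ring = Z/19683Z.
phi(19683) = 3^8*(3-1) = 13122


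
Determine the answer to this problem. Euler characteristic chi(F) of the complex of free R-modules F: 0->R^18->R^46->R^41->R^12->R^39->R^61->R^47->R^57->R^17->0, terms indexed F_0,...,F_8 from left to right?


chi = sum (-1)^i * rank:
(-1)^0*18=18
(-1)^1*46=-46
(-1)^2*41=41
(-1)^3*12=-12
(-1)^4*39=39
(-1)^5*61=-61
(-1)^6*47=47
(-1)^7*57=-57
(-1)^8*17=17
chi=-14


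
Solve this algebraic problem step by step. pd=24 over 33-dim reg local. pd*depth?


pd+depth=33
depth=33-24=9
pd*depth=24*9=216


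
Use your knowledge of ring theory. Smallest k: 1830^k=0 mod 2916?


1830^k mod 2916:
k=1: 1830
k=2: 1332
k=3: 2700
k=4: 1296
k=5: 972
k=6: 0
First zero at k = 6


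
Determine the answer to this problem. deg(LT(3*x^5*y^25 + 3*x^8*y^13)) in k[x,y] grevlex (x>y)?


LT: 3*x^5*y^25
deg_x=5, deg_y=25
Total=5+25=30


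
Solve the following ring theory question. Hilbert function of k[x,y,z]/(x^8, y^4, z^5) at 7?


Need i<8, j<4, k<5 with i+j+k=7.
For each i, j ranges over max(0,7-i-4)..min(3,7-i):
  i=0: j in [3,3] -> 1
  i=1: j in [2,3] -> 2
  i=2: j in [1,3] -> 3
  i=3: j in [0,3] -> 4
  i=4: j in [0,3] -> 4
  i=5: j in [0,2] -> 3
  i=6: j in [0,1] -> 2
  i=7: j in [0,0] -> 1
H(7) = 1+2+3+4+4+3+2+1 = 20


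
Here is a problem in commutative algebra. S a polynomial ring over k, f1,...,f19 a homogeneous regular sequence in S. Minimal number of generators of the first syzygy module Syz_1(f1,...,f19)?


Regular sequence => Koszul complex is the minimal free resolution.
Syz_1 minimally generated by Koszul relations f_i*e_j - f_j*e_i (i<j): mu(Syz_1) = beta_2 = C(m,2) = m(m-1)/2
m=19
19*18/2 = 171


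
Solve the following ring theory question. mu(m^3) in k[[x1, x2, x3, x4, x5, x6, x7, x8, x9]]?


C(n+d-1,d)=C(11,3)=165


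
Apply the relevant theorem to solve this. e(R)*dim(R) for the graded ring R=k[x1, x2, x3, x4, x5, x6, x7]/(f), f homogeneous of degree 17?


e(R)=deg(f)=17, dim(R)=7-1=6
e*dim=17*6=102


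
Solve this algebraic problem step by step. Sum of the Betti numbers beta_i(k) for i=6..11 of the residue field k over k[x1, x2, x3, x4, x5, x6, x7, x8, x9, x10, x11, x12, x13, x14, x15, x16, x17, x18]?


Koszul resolution: beta_i(k)=C(n,i), n=18
C(18,6)=18564, C(18,7)=31824, C(18,8)=43758, C(18,9)=48620, C(18,10)=43758, C(18,11)=31824
Sum=218348


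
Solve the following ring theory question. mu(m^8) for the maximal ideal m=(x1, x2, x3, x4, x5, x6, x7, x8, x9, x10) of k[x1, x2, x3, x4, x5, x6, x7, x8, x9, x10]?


Graded Nakayama: mu(m^d) = dim_k (m^d/m^(d+1)) = #degree-8 monomials in 10 vars
C(n+d-1,d)=C(17,8)=24310


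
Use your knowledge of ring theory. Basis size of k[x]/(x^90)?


Basis: 1,x,...,x^89
dim=90


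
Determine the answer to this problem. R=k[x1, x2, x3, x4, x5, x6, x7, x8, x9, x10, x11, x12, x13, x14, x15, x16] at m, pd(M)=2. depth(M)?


pd+depth=depth(R)=16
depth=16-2=14


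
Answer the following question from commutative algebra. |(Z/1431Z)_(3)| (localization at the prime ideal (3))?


3-primary part: 1431=3^3*53
Size=3^3=27


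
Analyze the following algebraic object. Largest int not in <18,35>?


gcd(18,35)=1 => F=ab-a-b=18*35-18-35=630-53=577


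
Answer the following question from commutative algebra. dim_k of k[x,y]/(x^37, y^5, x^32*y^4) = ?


k[x,y]/I, I = (x^37, y^5, x^32*y^4)
Rect: 37x5=185. Corner: (37-32)x(5-4)=5.
dim = 185-5 = 180


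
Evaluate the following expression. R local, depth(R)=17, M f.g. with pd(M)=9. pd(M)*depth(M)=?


pd+depth=17
depth=17-9=8
pd*depth=9*8=72


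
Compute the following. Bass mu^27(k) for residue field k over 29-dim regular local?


C(n,i)=C(29,27)=406


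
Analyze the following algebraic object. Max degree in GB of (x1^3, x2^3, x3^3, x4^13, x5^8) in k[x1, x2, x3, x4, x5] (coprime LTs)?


Pure powers, coprime LTs => already GB.
Degrees: 3, 3, 3, 13, 8
Max=13


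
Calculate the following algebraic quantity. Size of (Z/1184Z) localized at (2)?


2-primary part: 1184=2^5*37
Size=2^5=32


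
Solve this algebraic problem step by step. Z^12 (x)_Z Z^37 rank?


rank(M(x)N) = rank(M)*rank(N)
12*37 = 444


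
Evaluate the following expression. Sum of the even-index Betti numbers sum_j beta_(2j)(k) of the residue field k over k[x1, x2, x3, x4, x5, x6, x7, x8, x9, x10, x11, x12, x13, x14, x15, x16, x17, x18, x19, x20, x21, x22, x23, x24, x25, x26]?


Koszul resolution: beta_i(k)=C(n,i), n=26
sum_even C(26,i) = 2^(n-1) = 2^25 = 33554432


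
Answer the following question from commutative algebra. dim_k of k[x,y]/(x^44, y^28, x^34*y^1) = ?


k[x,y]/I, I = (x^44, y^28, x^34*y^1)
Rect: 44x28=1232. Corner: (44-34)x(28-1)=270.
dim = 1232-270 = 962


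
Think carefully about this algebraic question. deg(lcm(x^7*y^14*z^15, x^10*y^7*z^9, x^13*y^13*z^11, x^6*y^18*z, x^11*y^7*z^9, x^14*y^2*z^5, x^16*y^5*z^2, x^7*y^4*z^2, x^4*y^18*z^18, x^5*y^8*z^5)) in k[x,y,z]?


lcm = componentwise max:
x: max(7,10,13,6,11,14,16,7,4,5)=16
y: max(14,7,13,18,7,2,5,4,18,8)=18
z: max(15,9,11,1,9,5,2,2,18,5)=18
Total=16+18+18=52


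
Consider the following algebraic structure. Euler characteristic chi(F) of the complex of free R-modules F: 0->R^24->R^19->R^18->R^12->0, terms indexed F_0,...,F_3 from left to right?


chi = sum (-1)^i * rank:
(-1)^0*24=24
(-1)^1*19=-19
(-1)^2*18=18
(-1)^3*12=-12
chi=11


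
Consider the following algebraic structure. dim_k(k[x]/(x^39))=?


Basis: 1,x,...,x^38
dim=39


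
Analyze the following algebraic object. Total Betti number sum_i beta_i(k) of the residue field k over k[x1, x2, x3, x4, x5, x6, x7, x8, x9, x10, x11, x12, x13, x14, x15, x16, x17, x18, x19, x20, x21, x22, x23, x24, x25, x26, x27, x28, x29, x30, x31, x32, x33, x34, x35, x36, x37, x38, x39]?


Koszul resolution: beta_i(k)=C(n,i), n=39
sum_i C(39,i) = 2^39 = 549755813888


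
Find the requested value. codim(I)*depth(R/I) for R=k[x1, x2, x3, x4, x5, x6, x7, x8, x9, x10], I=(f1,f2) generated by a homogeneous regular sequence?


codim=2, depth=dim(R/I)=10-2=8
Product=2*8=16


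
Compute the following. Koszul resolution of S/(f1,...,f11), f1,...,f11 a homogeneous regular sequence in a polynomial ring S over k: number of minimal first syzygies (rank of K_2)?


Regular sequence => Koszul complex is the minimal free resolution.
Syz_1 minimally generated by Koszul relations f_i*e_j - f_j*e_i (i<j): mu(Syz_1) = beta_2 = C(m,2) = m(m-1)/2
m=11
11*10/2 = 55


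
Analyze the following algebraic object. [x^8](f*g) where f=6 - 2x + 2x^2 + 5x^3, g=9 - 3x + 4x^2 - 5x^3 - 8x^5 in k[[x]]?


[x^8] = sum a_i*b_j, i+j=8
  5*-8=-40
Sum=-40


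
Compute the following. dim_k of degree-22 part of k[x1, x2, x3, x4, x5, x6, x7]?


C(d+n-1,n-1)=C(28,6)=376740
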